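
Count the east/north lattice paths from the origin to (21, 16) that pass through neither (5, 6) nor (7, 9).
Number of paths = 9628723500

Inclusion–exclusion. Total paths: C(37, 21) = 12875774670. Through P₁: C(11, 5)·C(26, 16) = 2454021570. Through P₂: C(16, 7)·C(21, 14) = 1330243200. Since P₁ is strictly southwest of P₂, a monotone path through both must visit P₁ then P₂; paths through both = C(11, 5)·C(5, 2)·C(21, 14) = 537213600. Avoid both = 12875774670 − 2454021570 − 1330243200 + 537213600 = 9628723500.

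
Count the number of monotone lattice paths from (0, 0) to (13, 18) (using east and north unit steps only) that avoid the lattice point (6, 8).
Number of paths = 147850731

Total paths from (0, 0) to (13, 18): C(31, 13) = 206253075. Paths through (6, 8): (paths (0, 0) → (6, 8)) × (paths (6, 8) → (13, 18)) = C(14, 6) · C(17, 7) = 3003 · 19448 = 58402344. Avoidance count = 206253075 − 58402344 = 147850731.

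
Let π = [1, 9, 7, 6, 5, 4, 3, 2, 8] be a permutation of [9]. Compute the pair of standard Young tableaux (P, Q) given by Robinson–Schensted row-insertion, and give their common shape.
P = [1, 2, 8] / [3] / [4] / [5] / [6] / [7] / [9];  Q = [1, 2, 9] / [3] / [4] / [5] / [6] / [7] / [8];  common shape = (3, 1, 1, 1, 1, 1, 1)

Row-insert the values π_1, π_2, … into P one at a time, bumping the leftmost entry strictly greater than the inserted value down to the next row. The recording tableau Q records, in position (i, j), the step at which that cell was added to P.
  Insert 1 (step 1): P = [1];  Q = [1]
  Insert 9 (step 2): P = [1, 9];  Q = [1, 2]
  Insert 7 (step 3): P = [1, 7] / [9];  Q = [1, 2] / [3]
  Insert 6 (step 4): P = [1, 6] / [7] / [9];  Q = [1, 2] / [3] / [4]
  Insert 5 (step 5): P = [1, 5] / [6] / [7] / [9];  Q = [1, 2] / [3] / [4] / [5]
  Insert 4 (step 6): P = [1, 4] / [5] / [6] / [7] / [9];  Q = [1, 2] / [3] / [4] / [5] / [6]
  Insert 3 (step 7): P = [1, 3] / [4] / [5] / [6] / [7] / [9];  Q = [1, 2] / [3] / [4] / [5] / [6] / [7]
  Insert 2 (step 8): P = [1, 2] / [3] / [4] / [5] / [6] / [7] / [9];  Q = [1, 2] / [3] / [4] / [5] / [6] / [7] / [8]
  Insert 8 (step 9): P = [1, 2, 8] / [3] / [4] / [5] / [6] / [7] / [9];  Q = [1, 2, 9] / [3] / [4] / [5] / [6] / [7] / [8]
Final shape: (3, 1, 1, 1, 1, 1, 1).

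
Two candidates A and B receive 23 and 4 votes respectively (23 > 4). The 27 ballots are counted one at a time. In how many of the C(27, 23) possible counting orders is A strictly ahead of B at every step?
Strict-lead orderings = 12350

Total orderings of the 27 votes with 23 for A: C(27, 23) = 17550. By the Bertrand ballot formula (Cycle Lemma / reflection principle), the number of orderings in which A is strictly ahead of B throughout is (p − q)/(p + q) · C(p + q, p) = (23 − 4)/(23 + 4) · 17550 = 12350.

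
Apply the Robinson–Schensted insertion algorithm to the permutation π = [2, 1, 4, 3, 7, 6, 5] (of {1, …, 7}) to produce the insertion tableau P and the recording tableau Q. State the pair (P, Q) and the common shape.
P = [1, 3, 5] / [2, 4, 6] / [7];  Q = [1, 3, 5] / [2, 4, 6] / [7];  common shape = (3, 3, 1)

Row-insert the values π_1, π_2, … into P one at a time, bumping the leftmost entry strictly greater than the inserted value down to the next row. The recording tableau Q records, in position (i, j), the step at which that cell was added to P.
  Insert 2 (step 1): P = [2];  Q = [1]
  Insert 1 (step 2): P = [1] / [2];  Q = [1] / [2]
  Insert 4 (step 3): P = [1, 4] / [2];  Q = [1, 3] / [2]
  Insert 3 (step 4): P = [1, 3] / [2, 4];  Q = [1, 3] / [2, 4]
  Insert 7 (step 5): P = [1, 3, 7] / [2, 4];  Q = [1, 3, 5] / [2, 4]
  Insert 6 (step 6): P = [1, 3, 6] / [2, 4, 7];  Q = [1, 3, 5] / [2, 4, 6]
  Insert 5 (step 7): P = [1, 3, 5] / [2, 4, 6] / [7];  Q = [1, 3, 5] / [2, 4, 6] / [7]
Final shape: (3, 3, 1).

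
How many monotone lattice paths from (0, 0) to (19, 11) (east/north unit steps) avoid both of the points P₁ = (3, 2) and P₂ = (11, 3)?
Number of paths = 30671170

Inclusion–exclusion. Total paths: C(30, 19) = 54627300. Through P₁: C(5, 3)·C(25, 16) = 20429750. Through P₂: C(14, 11)·C(16, 8) = 4684680. Since P₁ is strictly southwest of P₂, a monotone path through both must visit P₁ then P₂; paths through both = C(5, 3)·C(9, 8)·C(16, 8) = 1158300. Avoid both = 54627300 − 20429750 − 4684680 + 1158300 = 30671170.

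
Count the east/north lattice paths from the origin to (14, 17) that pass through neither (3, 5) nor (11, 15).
Number of paths = 136709037

Inclusion–exclusion. Total paths: C(31, 14) = 265182525. Through P₁: C(8, 3)·C(23, 11) = 75716368. Through P₂: C(26, 11)·C(5, 3) = 77261600. Since P₁ is strictly southwest of P₂, a monotone path through both must visit P₁ then P₂; paths through both = C(8, 3)·C(18, 8)·C(5, 3) = 24504480. Avoid both = 265182525 − 75716368 − 77261600 + 24504480 = 136709037.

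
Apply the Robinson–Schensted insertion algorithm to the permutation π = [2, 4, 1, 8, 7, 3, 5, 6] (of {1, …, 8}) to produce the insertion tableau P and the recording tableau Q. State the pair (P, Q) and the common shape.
P = [1, 3, 5, 6] / [2, 4, 7] / [8];  Q = [1, 2, 4, 8] / [3, 5, 7] / [6];  common shape = (4, 3, 1)

Row-insert the values π_1, π_2, … into P one at a time, bumping the leftmost entry strictly greater than the inserted value down to the next row. The recording tableau Q records, in position (i, j), the step at which that cell was added to P.
  Insert 2 (step 1): P = [2];  Q = [1]
  Insert 4 (step 2): P = [2, 4];  Q = [1, 2]
  Insert 1 (step 3): P = [1, 4] / [2];  Q = [1, 2] / [3]
  Insert 8 (step 4): P = [1, 4, 8] / [2];  Q = [1, 2, 4] / [3]
  Insert 7 (step 5): P = [1, 4, 7] / [2, 8];  Q = [1, 2, 4] / [3, 5]
  Insert 3 (step 6): P = [1, 3, 7] / [2, 4] / [8];  Q = [1, 2, 4] / [3, 5] / [6]
  Insert 5 (step 7): P = [1, 3, 5] / [2, 4, 7] / [8];  Q = [1, 2, 4] / [3, 5, 7] / [6]
  Insert 6 (step 8): P = [1, 3, 5, 6] / [2, 4, 7] / [8];  Q = [1, 2, 4, 8] / [3, 5, 7] / [6]
Final shape: (4, 3, 1).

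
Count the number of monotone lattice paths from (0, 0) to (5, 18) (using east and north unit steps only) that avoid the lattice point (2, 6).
Number of paths = 20909

Total paths from (0, 0) to (5, 18): C(23, 5) = 33649. Paths through (2, 6): (paths (0, 0) → (2, 6)) × (paths (2, 6) → (5, 18)) = C(8, 2) · C(15, 3) = 28 · 455 = 12740. Avoidance count = 33649 − 12740 = 20909.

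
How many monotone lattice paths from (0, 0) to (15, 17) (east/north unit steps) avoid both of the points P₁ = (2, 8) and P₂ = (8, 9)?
Number of paths = 388930995

Inclusion–exclusion. Total paths: C(32, 15) = 565722720. Through P₁: C(10, 2)·C(22, 13) = 22383900. Through P₂: C(17, 8)·C(15, 7) = 156434850. Since P₁ is strictly southwest of P₂, a monotone path through both must visit P₁ then P₂; paths through both = C(10, 2)·C(7, 6)·C(15, 7) = 2027025. Avoid both = 565722720 − 22383900 − 156434850 + 2027025 = 388930995.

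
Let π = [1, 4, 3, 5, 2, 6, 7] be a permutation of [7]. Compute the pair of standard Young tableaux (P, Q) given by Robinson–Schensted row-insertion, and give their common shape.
P = [1, 2, 5, 6, 7] / [3] / [4];  Q = [1, 2, 4, 6, 7] / [3] / [5];  common shape = (5, 1, 1)

Row-insert the values π_1, π_2, … into P one at a time, bumping the leftmost entry strictly greater than the inserted value down to the next row. The recording tableau Q records, in position (i, j), the step at which that cell was added to P.
  Insert 1 (step 1): P = [1];  Q = [1]
  Insert 4 (step 2): P = [1, 4];  Q = [1, 2]
  Insert 3 (step 3): P = [1, 3] / [4];  Q = [1, 2] / [3]
  Insert 5 (step 4): P = [1, 3, 5] / [4];  Q = [1, 2, 4] / [3]
  Insert 2 (step 5): P = [1, 2, 5] / [3] / [4];  Q = [1, 2, 4] / [3] / [5]
  Insert 6 (step 6): P = [1, 2, 5, 6] / [3] / [4];  Q = [1, 2, 4, 6] / [3] / [5]
  Insert 7 (step 7): P = [1, 2, 5, 6, 7] / [3] / [4];  Q = [1, 2, 4, 6, 7] / [3] / [5]
Final shape: (5, 1, 1).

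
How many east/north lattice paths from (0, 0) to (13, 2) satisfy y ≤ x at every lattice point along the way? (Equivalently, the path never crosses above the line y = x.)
Number of paths = 90

By the reflection principle (André's argument), the number of monotone paths to (13, 2) with n ≤ m that never go above y = x is C(15, 13) − C(15, 14) = 105 − 15 = 90.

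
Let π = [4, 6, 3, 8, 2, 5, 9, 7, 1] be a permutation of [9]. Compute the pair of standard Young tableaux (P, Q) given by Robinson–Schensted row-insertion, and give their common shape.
P = [1, 5, 7, 9] / [2, 6, 8] / [3] / [4];  Q = [1, 2, 4, 7] / [3, 6, 8] / [5] / [9];  common shape = (4, 3, 1, 1)

Row-insert the values π_1, π_2, … into P one at a time, bumping the leftmost entry strictly greater than the inserted value down to the next row. The recording tableau Q records, in position (i, j), the step at which that cell was added to P.
  Insert 4 (step 1): P = [4];  Q = [1]
  Insert 6 (step 2): P = [4, 6];  Q = [1, 2]
  Insert 3 (step 3): P = [3, 6] / [4];  Q = [1, 2] / [3]
  Insert 8 (step 4): P = [3, 6, 8] / [4];  Q = [1, 2, 4] / [3]
  Insert 2 (step 5): P = [2, 6, 8] / [3] / [4];  Q = [1, 2, 4] / [3] / [5]
  Insert 5 (step 6): P = [2, 5, 8] / [3, 6] / [4];  Q = [1, 2, 4] / [3, 6] / [5]
  Insert 9 (step 7): P = [2, 5, 8, 9] / [3, 6] / [4];  Q = [1, 2, 4, 7] / [3, 6] / [5]
  Insert 7 (step 8): P = [2, 5, 7, 9] / [3, 6, 8] / [4];  Q = [1, 2, 4, 7] / [3, 6, 8] / [5]
  Insert 1 (step 9): P = [1, 5, 7, 9] / [2, 6, 8] / [3] / [4];  Q = [1, 2, 4, 7] / [3, 6, 8] / [5] / [9]
Final shape: (4, 3, 1, 1).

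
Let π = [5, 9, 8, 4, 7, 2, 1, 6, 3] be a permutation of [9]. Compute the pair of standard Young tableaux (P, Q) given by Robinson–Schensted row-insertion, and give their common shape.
P = [1, 3] / [2, 6] / [4, 7] / [5, 8] / [9];  Q = [1, 2] / [3, 5] / [4, 8] / [6, 9] / [7];  common shape = (2, 2, 2, 2, 1)

Row-insert the values π_1, π_2, … into P one at a time, bumping the leftmost entry strictly greater than the inserted value down to the next row. The recording tableau Q records, in position (i, j), the step at which that cell was added to P.
  Insert 5 (step 1): P = [5];  Q = [1]
  Insert 9 (step 2): P = [5, 9];  Q = [1, 2]
  Insert 8 (step 3): P = [5, 8] / [9];  Q = [1, 2] / [3]
  Insert 4 (step 4): P = [4, 8] / [5] / [9];  Q = [1, 2] / [3] / [4]
  Insert 7 (step 5): P = [4, 7] / [5, 8] / [9];  Q = [1, 2] / [3, 5] / [4]
  Insert 2 (step 6): P = [2, 7] / [4, 8] / [5] / [9];  Q = [1, 2] / [3, 5] / [4] / [6]
  Insert 1 (step 7): P = [1, 7] / [2, 8] / [4] / [5] / [9];  Q = [1, 2] / [3, 5] / [4] / [6] / [7]
  Insert 6 (step 8): P = [1, 6] / [2, 7] / [4, 8] / [5] / [9];  Q = [1, 2] / [3, 5] / [4, 8] / [6] / [7]
  Insert 3 (step 9): P = [1, 3] / [2, 6] / [4, 7] / [5, 8] / [9];  Q = [1, 2] / [3, 5] / [4, 8] / [6, 9] / [7]
Final shape: (2, 2, 2, 2, 1).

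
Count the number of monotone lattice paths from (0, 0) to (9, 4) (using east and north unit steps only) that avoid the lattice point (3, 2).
Number of paths = 435

Total paths from (0, 0) to (9, 4): C(13, 9) = 715. Paths through (3, 2): (paths (0, 0) → (3, 2)) × (paths (3, 2) → (9, 4)) = C(5, 3) · C(8, 6) = 10 · 28 = 280. Avoidance count = 715 − 280 = 435.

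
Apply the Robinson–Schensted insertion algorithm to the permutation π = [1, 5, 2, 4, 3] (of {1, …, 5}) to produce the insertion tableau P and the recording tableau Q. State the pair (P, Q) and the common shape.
P = [1, 2, 3] / [4] / [5];  Q = [1, 2, 4] / [3] / [5];  common shape = (3, 1, 1)

Row-insert the values π_1, π_2, … into P one at a time, bumping the leftmost entry strictly greater than the inserted value down to the next row. The recording tableau Q records, in position (i, j), the step at which that cell was added to P.
  Insert 1 (step 1): P = [1];  Q = [1]
  Insert 5 (step 2): P = [1, 5];  Q = [1, 2]
  Insert 2 (step 3): P = [1, 2] / [5];  Q = [1, 2] / [3]
  Insert 4 (step 4): P = [1, 2, 4] / [5];  Q = [1, 2, 4] / [3]
  Insert 3 (step 5): P = [1, 2, 3] / [4] / [5];  Q = [1, 2, 4] / [3] / [5]
Final shape: (3, 1, 1).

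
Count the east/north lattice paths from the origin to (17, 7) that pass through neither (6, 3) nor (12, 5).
Number of paths = 150888

Inclusion–exclusion. Total paths: C(24, 17) = 346104. Through P₁: C(9, 6)·C(15, 11) = 114660. Through P₂: C(17, 12)·C(7, 5) = 129948. Since P₁ is strictly southwest of P₂, a monotone path through both must visit P₁ then P₂; paths through both = C(9, 6)·C(8, 6)·C(7, 5) = 49392. Avoid both = 346104 − 114660 − 129948 + 49392 = 150888.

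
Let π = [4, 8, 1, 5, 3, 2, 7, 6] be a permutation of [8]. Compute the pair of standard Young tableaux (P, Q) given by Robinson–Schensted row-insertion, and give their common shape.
P = [1, 2, 6] / [3, 5, 7] / [4] / [8];  Q = [1, 2, 7] / [3, 4, 8] / [5] / [6];  common shape = (3, 3, 1, 1)

Row-insert the values π_1, π_2, … into P one at a time, bumping the leftmost entry strictly greater than the inserted value down to the next row. The recording tableau Q records, in position (i, j), the step at which that cell was added to P.
  Insert 4 (step 1): P = [4];  Q = [1]
  Insert 8 (step 2): P = [4, 8];  Q = [1, 2]
  Insert 1 (step 3): P = [1, 8] / [4];  Q = [1, 2] / [3]
  Insert 5 (step 4): P = [1, 5] / [4, 8];  Q = [1, 2] / [3, 4]
  Insert 3 (step 5): P = [1, 3] / [4, 5] / [8];  Q = [1, 2] / [3, 4] / [5]
  Insert 2 (step 6): P = [1, 2] / [3, 5] / [4] / [8];  Q = [1, 2] / [3, 4] / [5] / [6]
  Insert 7 (step 7): P = [1, 2, 7] / [3, 5] / [4] / [8];  Q = [1, 2, 7] / [3, 4] / [5] / [6]
  Insert 6 (step 8): P = [1, 2, 6] / [3, 5, 7] / [4] / [8];  Q = [1, 2, 7] / [3, 4, 8] / [5] / [6]
Final shape: (3, 3, 1, 1).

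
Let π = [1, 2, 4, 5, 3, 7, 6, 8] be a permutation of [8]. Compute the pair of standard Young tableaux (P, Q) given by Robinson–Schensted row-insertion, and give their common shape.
P = [1, 2, 3, 5, 6, 8] / [4, 7];  Q = [1, 2, 3, 4, 6, 8] / [5, 7];  common shape = (6, 2)

Row-insert the values π_1, π_2, … into P one at a time, bumping the leftmost entry strictly greater than the inserted value down to the next row. The recording tableau Q records, in position (i, j), the step at which that cell was added to P.
  Insert 1 (step 1): P = [1];  Q = [1]
  Insert 2 (step 2): P = [1, 2];  Q = [1, 2]
  Insert 4 (step 3): P = [1, 2, 4];  Q = [1, 2, 3]
  Insert 5 (step 4): P = [1, 2, 4, 5];  Q = [1, 2, 3, 4]
  Insert 3 (step 5): P = [1, 2, 3, 5] / [4];  Q = [1, 2, 3, 4] / [5]
  Insert 7 (step 6): P = [1, 2, 3, 5, 7] / [4];  Q = [1, 2, 3, 4, 6] / [5]
  Insert 6 (step 7): P = [1, 2, 3, 5, 6] / [4, 7];  Q = [1, 2, 3, 4, 6] / [5, 7]
  Insert 8 (step 8): P = [1, 2, 3, 5, 6, 8] / [4, 7];  Q = [1, 2, 3, 4, 6, 8] / [5, 7]
Final shape: (6, 2).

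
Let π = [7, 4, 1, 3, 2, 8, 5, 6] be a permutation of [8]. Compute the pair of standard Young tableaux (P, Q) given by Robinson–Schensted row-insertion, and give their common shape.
P = [1, 2, 5, 6] / [3, 8] / [4] / [7];  Q = [1, 4, 6, 8] / [2, 7] / [3] / [5];  common shape = (4, 2, 1, 1)

Row-insert the values π_1, π_2, … into P one at a time, bumping the leftmost entry strictly greater than the inserted value down to the next row. The recording tableau Q records, in position (i, j), the step at which that cell was added to P.
  Insert 7 (step 1): P = [7];  Q = [1]
  Insert 4 (step 2): P = [4] / [7];  Q = [1] / [2]
  Insert 1 (step 3): P = [1] / [4] / [7];  Q = [1] / [2] / [3]
  Insert 3 (step 4): P = [1, 3] / [4] / [7];  Q = [1, 4] / [2] / [3]
  Insert 2 (step 5): P = [1, 2] / [3] / [4] / [7];  Q = [1, 4] / [2] / [3] / [5]
  Insert 8 (step 6): P = [1, 2, 8] / [3] / [4] / [7];  Q = [1, 4, 6] / [2] / [3] / [5]
  Insert 5 (step 7): P = [1, 2, 5] / [3, 8] / [4] / [7];  Q = [1, 4, 6] / [2, 7] / [3] / [5]
  Insert 6 (step 8): P = [1, 2, 5, 6] / [3, 8] / [4] / [7];  Q = [1, 4, 6, 8] / [2, 7] / [3] / [5]
Final shape: (4, 2, 1, 1).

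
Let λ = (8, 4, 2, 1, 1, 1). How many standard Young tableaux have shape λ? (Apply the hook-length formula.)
# SYT of shape (8, 4, 2, 1, 1, 1) = 1570800

Hook-length formula: f^λ = n! / Π hook(c), product over all cells c of the Young diagram. For λ = (8, 4, 2, 1, 1, 1), n = 17 boxes. Hook lengths by row (left-to-right, top-to-bottom): [13, 9, 7, 6, 4, 3, 2, 1]; [8, 4, 2, 1]; [5, 1]; [3]; [2]; [1]. Product of hooks = 226437120. So f^λ = 17! / 226437120 = 355687428096000 / 226437120 = 1570800.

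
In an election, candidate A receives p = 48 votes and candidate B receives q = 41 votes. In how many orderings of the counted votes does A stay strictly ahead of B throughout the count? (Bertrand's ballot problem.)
Strict-lead orderings = 3126537204395671682632170

Total orderings of the 89 votes with 48 for A: C(89, 48) = 39751687313030682822037590. By the Bertrand ballot formula (Cycle Lemma / reflection principle), the number of orderings in which A is strictly ahead of B throughout is (p − q)/(p + q) · C(p + q, p) = (48 − 41)/(48 + 41) · 39751687313030682822037590 = 3126537204395671682632170.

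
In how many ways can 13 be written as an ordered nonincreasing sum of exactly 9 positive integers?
p(13, 9 parts) = 5

Partitions of n into exactly k parts ↔ partitions of n − k into at most k parts (subtract 1 from each part). For n = 13, k = 9, the partitions are: 5+1+1+1+1+1+1+1+1, 4+2+1+1+1+1+1+1+1, 3+3+1+1+1+1+1+1+1, 3+2+2+1+1+1+1+1+1, 2+2+2+2+1+1+1+1+1. Count = 5.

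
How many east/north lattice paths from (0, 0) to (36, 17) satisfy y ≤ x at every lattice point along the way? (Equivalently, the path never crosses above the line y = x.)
Number of paths = 17464206951100

By the reflection principle (André's argument), the number of monotone paths to (36, 17) with n ≤ m that never go above y = x is C(53, 36) − C(53, 37) = 32308782859535 − 14844575908435 = 17464206951100.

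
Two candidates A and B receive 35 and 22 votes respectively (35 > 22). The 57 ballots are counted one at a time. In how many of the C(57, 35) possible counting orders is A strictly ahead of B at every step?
Strict-lead orderings = 795816335698020

Total orderings of the 57 votes with 35 for A: C(57, 35) = 3489348548829780. By the Bertrand ballot formula (Cycle Lemma / reflection principle), the number of orderings in which A is strictly ahead of B throughout is (p − q)/(p + q) · C(p + q, p) = (35 − 22)/(35 + 22) · 3489348548829780 = 795816335698020.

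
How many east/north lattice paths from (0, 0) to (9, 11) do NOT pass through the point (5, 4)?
Number of paths = 126380

Total paths from (0, 0) to (9, 11): C(20, 9) = 167960. Paths through (5, 4): (paths (0, 0) → (5, 4)) × (paths (5, 4) → (9, 11)) = C(9, 5) · C(11, 4) = 126 · 330 = 41580. Avoidance count = 167960 − 41580 = 126380.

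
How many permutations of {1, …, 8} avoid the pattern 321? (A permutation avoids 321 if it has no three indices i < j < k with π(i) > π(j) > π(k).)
C_8 = 1430

These 321-avoiding permutations are counted by the Catalan number C_n = (1/(n + 1)) · C(2n, n). For n = 8: C_8 = (1/9) · C(16, 8) = 12870/9 = 1430.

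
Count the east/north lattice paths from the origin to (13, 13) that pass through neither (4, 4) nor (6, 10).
Number of paths = 6271440

Inclusion–exclusion. Total paths: C(26, 13) = 10400600. Through P₁: C(8, 4)·C(18, 9) = 3403400. Through P₂: C(16, 6)·C(10, 7) = 960960. Since P₁ is strictly southwest of P₂, a monotone path through both must visit P₁ then P₂; paths through both = C(8, 4)·C(8, 2)·C(10, 7) = 235200. Avoid both = 10400600 − 3403400 − 960960 + 235200 = 6271440.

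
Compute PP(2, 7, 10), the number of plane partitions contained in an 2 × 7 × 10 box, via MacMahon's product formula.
PP(2, 7, 10) = 77364144

Evaluate the triple product over i = 1..2, j = 1..7, k = 1..10. The factors are (2/1) · (3/2) · (4/3) · (5/4) · (6/5) · (7/6) · (8/7) · (9/8) · … (140 factors total). The numerators and denominators telescope so the product is an integer; carrying out the multiplication exactly gives PP(2, 7, 10) = 77364144.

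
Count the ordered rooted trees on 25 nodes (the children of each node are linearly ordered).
C_24 = 1289904147324

These ordered rooted trees are counted by the Catalan number C_n = (1/(n + 1)) · C(2n, n). For n = 24: C_24 = (1/25) · C(48, 24) = 32247603683100/25 = 1289904147324.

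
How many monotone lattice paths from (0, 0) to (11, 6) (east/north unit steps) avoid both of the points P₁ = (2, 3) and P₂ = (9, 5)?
Number of paths = 5250

Inclusion–exclusion. Total paths: C(17, 11) = 12376. Through P₁: C(5, 2)·C(12, 9) = 2200. Through P₂: C(14, 9)·C(3, 2) = 6006. Since P₁ is strictly southwest of P₂, a monotone path through both must visit P₁ then P₂; paths through both = C(5, 2)·C(9, 7)·C(3, 2) = 1080. Avoid both = 12376 − 2200 − 6006 + 1080 = 5250.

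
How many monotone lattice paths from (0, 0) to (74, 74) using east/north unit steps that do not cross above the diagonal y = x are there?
C_74 = 311496878311103321137536291518809134027240

These NE paths below the diagonal are counted by the Catalan number C_n = (1/(n + 1)) · C(2n, n). For n = 74: C_74 = (1/75) · C(148, 74) = 23362265873332749085315221863910685052043000/75 = 311496878311103321137536291518809134027240.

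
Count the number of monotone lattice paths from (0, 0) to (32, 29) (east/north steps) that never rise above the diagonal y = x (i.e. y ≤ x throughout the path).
Number of paths = 26444792798594380

By the reflection principle (André's argument), the number of monotone paths to (32, 29) with n ≤ m that never go above y = x is C(61, 32) − C(61, 33) = 218169540588403635 − 191724747789809255 = 26444792798594380.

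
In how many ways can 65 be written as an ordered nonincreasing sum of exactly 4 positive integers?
p(65, 4 parts) = 1991

Partitions of n into exactly k parts are in bijection with partitions of n − k into at most k parts (subtract 1 from each part). So p(65, exactly 4) = p(61, parts ≤ 4). Computing via the recurrence p(m, j) = p(m, j−1) + p(m−j, j) gives 1991.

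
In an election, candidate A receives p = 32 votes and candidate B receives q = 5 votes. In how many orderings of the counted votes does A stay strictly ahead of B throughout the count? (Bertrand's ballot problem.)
Strict-lead orderings = 318087

Total orderings of the 37 votes with 32 for A: C(37, 32) = 435897. By the Bertrand ballot formula (Cycle Lemma / reflection principle), the number of orderings in which A is strictly ahead of B throughout is (p − q)/(p + q) · C(p + q, p) = (32 − 5)/(32 + 5) · 435897 = 318087.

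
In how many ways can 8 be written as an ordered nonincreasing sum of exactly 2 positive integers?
p(8, 2 parts) = 4

Partitions of n into exactly k parts ↔ partitions of n − k into at most k parts (subtract 1 from each part). For n = 8, k = 2, the partitions are: 7+1, 6+2, 5+3, 4+4. Count = 4.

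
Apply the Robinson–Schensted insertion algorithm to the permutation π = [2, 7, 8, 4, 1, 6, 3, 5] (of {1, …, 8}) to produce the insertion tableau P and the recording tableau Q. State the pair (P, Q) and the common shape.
P = [1, 3, 5] / [2, 4, 6] / [7, 8];  Q = [1, 2, 3] / [4, 6, 8] / [5, 7];  common shape = (3, 3, 2)

Row-insert the values π_1, π_2, … into P one at a time, bumping the leftmost entry strictly greater than the inserted value down to the next row. The recording tableau Q records, in position (i, j), the step at which that cell was added to P.
  Insert 2 (step 1): P = [2];  Q = [1]
  Insert 7 (step 2): P = [2, 7];  Q = [1, 2]
  Insert 8 (step 3): P = [2, 7, 8];  Q = [1, 2, 3]
  Insert 4 (step 4): P = [2, 4, 8] / [7];  Q = [1, 2, 3] / [4]
  Insert 1 (step 5): P = [1, 4, 8] / [2] / [7];  Q = [1, 2, 3] / [4] / [5]
  Insert 6 (step 6): P = [1, 4, 6] / [2, 8] / [7];  Q = [1, 2, 3] / [4, 6] / [5]
  Insert 3 (step 7): P = [1, 3, 6] / [2, 4] / [7, 8];  Q = [1, 2, 3] / [4, 6] / [5, 7]
  Insert 5 (step 8): P = [1, 3, 5] / [2, 4, 6] / [7, 8];  Q = [1, 2, 3] / [4, 6, 8] / [5, 7]
Final shape: (3, 3, 2).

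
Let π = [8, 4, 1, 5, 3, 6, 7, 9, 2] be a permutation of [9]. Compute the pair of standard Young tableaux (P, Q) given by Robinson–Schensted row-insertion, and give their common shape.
P = [1, 2, 6, 7, 9] / [3, 5] / [4] / [8];  Q = [1, 4, 6, 7, 8] / [2, 5] / [3] / [9];  common shape = (5, 2, 1, 1)

Row-insert the values π_1, π_2, … into P one at a time, bumping the leftmost entry strictly greater than the inserted value down to the next row. The recording tableau Q records, in position (i, j), the step at which that cell was added to P.
  Insert 8 (step 1): P = [8];  Q = [1]
  Insert 4 (step 2): P = [4] / [8];  Q = [1] / [2]
  Insert 1 (step 3): P = [1] / [4] / [8];  Q = [1] / [2] / [3]
  Insert 5 (step 4): P = [1, 5] / [4] / [8];  Q = [1, 4] / [2] / [3]
  Insert 3 (step 5): P = [1, 3] / [4, 5] / [8];  Q = [1, 4] / [2, 5] / [3]
  Insert 6 (step 6): P = [1, 3, 6] / [4, 5] / [8];  Q = [1, 4, 6] / [2, 5] / [3]
  Insert 7 (step 7): P = [1, 3, 6, 7] / [4, 5] / [8];  Q = [1, 4, 6, 7] / [2, 5] / [3]
  Insert 9 (step 8): P = [1, 3, 6, 7, 9] / [4, 5] / [8];  Q = [1, 4, 6, 7, 8] / [2, 5] / [3]
  Insert 2 (step 9): P = [1, 2, 6, 7, 9] / [3, 5] / [4] / [8];  Q = [1, 4, 6, 7, 8] / [2, 5] / [3] / [9]
Final shape: (5, 2, 1, 1).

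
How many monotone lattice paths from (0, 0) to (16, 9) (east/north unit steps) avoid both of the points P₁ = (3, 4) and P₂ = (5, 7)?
Number of paths = 1708619

Inclusion–exclusion. Total paths: C(25, 16) = 2042975. Through P₁: C(7, 3)·C(18, 13) = 299880. Through P₂: C(12, 5)·C(13, 11) = 61776. Since P₁ is strictly southwest of P₂, a monotone path through both must visit P₁ then P₂; paths through both = C(7, 3)·C(5, 2)·C(13, 11) = 27300. Avoid both = 2042975 − 299880 − 61776 + 27300 = 1708619.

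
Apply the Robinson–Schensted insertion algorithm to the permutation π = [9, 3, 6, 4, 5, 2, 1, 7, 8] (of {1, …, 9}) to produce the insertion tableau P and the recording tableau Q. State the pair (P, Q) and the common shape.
P = [1, 4, 5, 7, 8] / [2] / [3] / [6] / [9];  Q = [1, 3, 5, 8, 9] / [2] / [4] / [6] / [7];  common shape = (5, 1, 1, 1, 1)

Row-insert the values π_1, π_2, … into P one at a time, bumping the leftmost entry strictly greater than the inserted value down to the next row. The recording tableau Q records, in position (i, j), the step at which that cell was added to P.
  Insert 9 (step 1): P = [9];  Q = [1]
  Insert 3 (step 2): P = [3] / [9];  Q = [1] / [2]
  Insert 6 (step 3): P = [3, 6] / [9];  Q = [1, 3] / [2]
  Insert 4 (step 4): P = [3, 4] / [6] / [9];  Q = [1, 3] / [2] / [4]
  Insert 5 (step 5): P = [3, 4, 5] / [6] / [9];  Q = [1, 3, 5] / [2] / [4]
  Insert 2 (step 6): P = [2, 4, 5] / [3] / [6] / [9];  Q = [1, 3, 5] / [2] / [4] / [6]
  Insert 1 (step 7): P = [1, 4, 5] / [2] / [3] / [6] / [9];  Q = [1, 3, 5] / [2] / [4] / [6] / [7]
  Insert 7 (step 8): P = [1, 4, 5, 7] / [2] / [3] / [6] / [9];  Q = [1, 3, 5, 8] / [2] / [4] / [6] / [7]
  Insert 8 (step 9): P = [1, 4, 5, 7, 8] / [2] / [3] / [6] / [9];  Q = [1, 3, 5, 8, 9] / [2] / [4] / [6] / [7]
Final shape: (5, 1, 1, 1, 1).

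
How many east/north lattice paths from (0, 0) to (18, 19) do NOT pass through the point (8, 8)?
Number of paths = 13133176980

Total paths from (0, 0) to (18, 19): C(37, 18) = 17672631900. Paths through (8, 8): (paths (0, 0) → (8, 8)) × (paths (8, 8) → (18, 19)) = C(16, 8) · C(21, 10) = 12870 · 352716 = 4539454920. Avoidance count = 17672631900 − 4539454920 = 13133176980.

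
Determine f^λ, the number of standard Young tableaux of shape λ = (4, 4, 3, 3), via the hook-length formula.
# SYT of shape (4, 4, 3, 3) = 12012

Hook-length formula: f^λ = n! / Π hook(c), product over all cells c of the Young diagram. For λ = (4, 4, 3, 3), n = 14 boxes. Hook lengths by row (left-to-right, top-to-bottom): [7, 6, 5, 2]; [6, 5, 4, 1]; [4, 3, 2]; [3, 2, 1]. Product of hooks = 7257600. So f^λ = 14! / 7257600 = 87178291200 / 7257600 = 12012.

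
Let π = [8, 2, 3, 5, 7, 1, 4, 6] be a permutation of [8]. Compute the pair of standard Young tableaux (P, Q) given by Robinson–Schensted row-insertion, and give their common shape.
P = [1, 3, 4, 6] / [2, 5, 7] / [8];  Q = [1, 3, 4, 5] / [2, 7, 8] / [6];  common shape = (4, 3, 1)

Row-insert the values π_1, π_2, … into P one at a time, bumping the leftmost entry strictly greater than the inserted value down to the next row. The recording tableau Q records, in position (i, j), the step at which that cell was added to P.
  Insert 8 (step 1): P = [8];  Q = [1]
  Insert 2 (step 2): P = [2] / [8];  Q = [1] / [2]
  Insert 3 (step 3): P = [2, 3] / [8];  Q = [1, 3] / [2]
  Insert 5 (step 4): P = [2, 3, 5] / [8];  Q = [1, 3, 4] / [2]
  Insert 7 (step 5): P = [2, 3, 5, 7] / [8];  Q = [1, 3, 4, 5] / [2]
  Insert 1 (step 6): P = [1, 3, 5, 7] / [2] / [8];  Q = [1, 3, 4, 5] / [2] / [6]
  Insert 4 (step 7): P = [1, 3, 4, 7] / [2, 5] / [8];  Q = [1, 3, 4, 5] / [2, 7] / [6]
  Insert 6 (step 8): P = [1, 3, 4, 6] / [2, 5, 7] / [8];  Q = [1, 3, 4, 5] / [2, 7, 8] / [6]
Final shape: (4, 3, 1).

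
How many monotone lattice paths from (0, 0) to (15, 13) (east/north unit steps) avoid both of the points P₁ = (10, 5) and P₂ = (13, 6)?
Number of paths = 33032979

Inclusion–exclusion. Total paths: C(28, 15) = 37442160. Through P₁: C(15, 10)·C(13, 5) = 3864861. Through P₂: C(19, 13)·C(9, 2) = 976752. Since P₁ is strictly southwest of P₂, a monotone path through both must visit P₁ then P₂; paths through both = C(15, 10)·C(4, 3)·C(9, 2) = 432432. Avoid both = 37442160 − 3864861 − 976752 + 432432 = 33032979.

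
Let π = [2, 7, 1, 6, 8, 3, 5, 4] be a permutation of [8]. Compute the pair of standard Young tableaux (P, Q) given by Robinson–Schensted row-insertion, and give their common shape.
P = [1, 3, 4] / [2, 5, 8] / [6] / [7];  Q = [1, 2, 5] / [3, 4, 7] / [6] / [8];  common shape = (3, 3, 1, 1)

Row-insert the values π_1, π_2, … into P one at a time, bumping the leftmost entry strictly greater than the inserted value down to the next row. The recording tableau Q records, in position (i, j), the step at which that cell was added to P.
  Insert 2 (step 1): P = [2];  Q = [1]
  Insert 7 (step 2): P = [2, 7];  Q = [1, 2]
  Insert 1 (step 3): P = [1, 7] / [2];  Q = [1, 2] / [3]
  Insert 6 (step 4): P = [1, 6] / [2, 7];  Q = [1, 2] / [3, 4]
  Insert 8 (step 5): P = [1, 6, 8] / [2, 7];  Q = [1, 2, 5] / [3, 4]
  Insert 3 (step 6): P = [1, 3, 8] / [2, 6] / [7];  Q = [1, 2, 5] / [3, 4] / [6]
  Insert 5 (step 7): P = [1, 3, 5] / [2, 6, 8] / [7];  Q = [1, 2, 5] / [3, 4, 7] / [6]
  Insert 4 (step 8): P = [1, 3, 4] / [2, 5, 8] / [6] / [7];  Q = [1, 2, 5] / [3, 4, 7] / [6] / [8]
Final shape: (3, 3, 1, 1).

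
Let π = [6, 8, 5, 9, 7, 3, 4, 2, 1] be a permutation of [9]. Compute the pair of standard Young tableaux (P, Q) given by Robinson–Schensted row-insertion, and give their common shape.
P = [1, 4, 9] / [2, 7] / [3, 8] / [5] / [6];  Q = [1, 2, 4] / [3, 5] / [6, 7] / [8] / [9];  common shape = (3, 2, 2, 1, 1)

Row-insert the values π_1, π_2, … into P one at a time, bumping the leftmost entry strictly greater than the inserted value down to the next row. The recording tableau Q records, in position (i, j), the step at which that cell was added to P.
  Insert 6 (step 1): P = [6];  Q = [1]
  Insert 8 (step 2): P = [6, 8];  Q = [1, 2]
  Insert 5 (step 3): P = [5, 8] / [6];  Q = [1, 2] / [3]
  Insert 9 (step 4): P = [5, 8, 9] / [6];  Q = [1, 2, 4] / [3]
  Insert 7 (step 5): P = [5, 7, 9] / [6, 8];  Q = [1, 2, 4] / [3, 5]
  Insert 3 (step 6): P = [3, 7, 9] / [5, 8] / [6];  Q = [1, 2, 4] / [3, 5] / [6]
  Insert 4 (step 7): P = [3, 4, 9] / [5, 7] / [6, 8];  Q = [1, 2, 4] / [3, 5] / [6, 7]
  Insert 2 (step 8): P = [2, 4, 9] / [3, 7] / [5, 8] / [6];  Q = [1, 2, 4] / [3, 5] / [6, 7] / [8]
  Insert 1 (step 9): P = [1, 4, 9] / [2, 7] / [3, 8] / [5] / [6];  Q = [1, 2, 4] / [3, 5] / [6, 7] / [8] / [9]
Final shape: (3, 2, 2, 1, 1).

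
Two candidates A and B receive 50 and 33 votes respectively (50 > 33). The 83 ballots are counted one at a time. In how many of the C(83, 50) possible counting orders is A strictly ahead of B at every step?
Strict-lead orderings = 30599544078658814831442

Total orderings of the 83 votes with 50 for A: C(83, 50) = 149397774031098919471158. By the Bertrand ballot formula (Cycle Lemma / reflection principle), the number of orderings in which A is strictly ahead of B throughout is (p − q)/(p + q) · C(p + q, p) = (50 − 33)/(50 + 33) · 149397774031098919471158 = 30599544078658814831442.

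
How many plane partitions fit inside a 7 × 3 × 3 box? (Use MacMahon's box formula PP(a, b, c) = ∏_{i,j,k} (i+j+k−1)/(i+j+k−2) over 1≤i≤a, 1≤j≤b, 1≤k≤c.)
PP(7, 3, 3) = 108900

Evaluate the triple product over i = 1..7, j = 1..3, k = 1..3. The factors are (2/1) · (3/2) · (4/3) · (3/2) · (4/3) · (5/4) · (4/3) · (5/4) · … (63 factors total). The numerators and denominators telescope so the product is an integer; carrying out the multiplication exactly gives PP(7, 3, 3) = 108900.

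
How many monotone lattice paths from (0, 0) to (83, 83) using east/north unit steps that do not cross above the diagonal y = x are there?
C_83 = 68854441132780194707888052034668647142985206100

These NE paths below the diagonal are counted by the Catalan number C_n = (1/(n + 1)) · C(2n, n). For n = 83: C_83 = (1/84) · C(166, 83) = 5783773055153536355462596370912166360010757312400/84 = 68854441132780194707888052034668647142985206100.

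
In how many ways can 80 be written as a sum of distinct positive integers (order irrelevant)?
q(80) = 77312

A partition into distinct parts is a strictly decreasing sequence summing to n. The recurrence d(n, m) = d(n, m−1) + d(n−m, m−1) (use part m at most once) with q(n) = d(n, n) gives q(80) = 77312. (Euler's theorem: # distinct-part partitions = # odd-part partitions.)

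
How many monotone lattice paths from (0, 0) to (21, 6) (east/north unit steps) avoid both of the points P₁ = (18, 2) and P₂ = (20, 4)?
Number of paths = 260902

Inclusion–exclusion. Total paths: C(27, 21) = 296010. Through P₁: C(20, 18)·C(7, 3) = 6650. Through P₂: C(24, 20)·C(3, 1) = 31878. Since P₁ is strictly southwest of P₂, a monotone path through both must visit P₁ then P₂; paths through both = C(20, 18)·C(4, 2)·C(3, 1) = 3420. Avoid both = 296010 − 6650 − 31878 + 3420 = 260902.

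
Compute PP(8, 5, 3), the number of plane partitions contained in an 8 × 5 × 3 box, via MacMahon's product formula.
PP(8, 5, 3) = 61408347

Evaluate the triple product over i = 1..8, j = 1..5, k = 1..3. The factors are (2/1) · (3/2) · (4/3) · (3/2) · (4/3) · (5/4) · (4/3) · (5/4) · … (120 factors total). The numerators and denominators telescope so the product is an integer; carrying out the multiplication exactly gives PP(8, 5, 3) = 61408347.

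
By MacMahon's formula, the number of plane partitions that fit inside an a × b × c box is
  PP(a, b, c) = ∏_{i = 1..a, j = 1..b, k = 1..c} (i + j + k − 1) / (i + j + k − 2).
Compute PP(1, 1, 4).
PP(1, 1, 4) = 5

Evaluate the triple product over i = 1..1, j = 1..1, k = 1..4. The factors are (2/1) · (3/2) · (4/3) · (5/4). The numerators and denominators telescope so the product is an integer; carrying out the multiplication exactly gives PP(1, 1, 4) = 5.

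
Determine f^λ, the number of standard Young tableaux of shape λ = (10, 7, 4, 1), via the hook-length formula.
# SYT of shape (10, 7, 4, 1) = 203743232

Hook-length formula: f^λ = n! / Π hook(c), product over all cells c of the Young diagram. For λ = (10, 7, 4, 1), n = 22 boxes. Hook lengths by row (left-to-right, top-to-bottom): [13, 11, 10, 9, 7, 6, 5, 3, 2, 1]; [9, 7, 6, 5, 3, 2, 1]; [5, 3, 2, 1]; [1]. Product of hooks = 5516751240000. So f^λ = 22! / 5516751240000 = 1124000727777607680000 / 5516751240000 = 203743232.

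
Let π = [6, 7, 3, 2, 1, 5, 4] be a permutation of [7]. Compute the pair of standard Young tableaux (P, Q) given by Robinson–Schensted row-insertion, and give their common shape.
P = [1, 4] / [2, 5] / [3, 7] / [6];  Q = [1, 2] / [3, 6] / [4, 7] / [5];  common shape = (2, 2, 2, 1)

Row-insert the values π_1, π_2, … into P one at a time, bumping the leftmost entry strictly greater than the inserted value down to the next row. The recording tableau Q records, in position (i, j), the step at which that cell was added to P.
  Insert 6 (step 1): P = [6];  Q = [1]
  Insert 7 (step 2): P = [6, 7];  Q = [1, 2]
  Insert 3 (step 3): P = [3, 7] / [6];  Q = [1, 2] / [3]
  Insert 2 (step 4): P = [2, 7] / [3] / [6];  Q = [1, 2] / [3] / [4]
  Insert 1 (step 5): P = [1, 7] / [2] / [3] / [6];  Q = [1, 2] / [3] / [4] / [5]
  Insert 5 (step 6): P = [1, 5] / [2, 7] / [3] / [6];  Q = [1, 2] / [3, 6] / [4] / [5]
  Insert 4 (step 7): P = [1, 4] / [2, 5] / [3, 7] / [6];  Q = [1, 2] / [3, 6] / [4, 7] / [5]
Final shape: (2, 2, 2, 1).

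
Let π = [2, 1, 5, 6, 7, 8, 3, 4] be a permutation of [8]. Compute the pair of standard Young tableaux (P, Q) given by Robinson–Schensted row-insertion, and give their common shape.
P = [1, 3, 4, 7, 8] / [2, 5, 6];  Q = [1, 3, 4, 5, 6] / [2, 7, 8];  common shape = (5, 3)

Row-insert the values π_1, π_2, … into P one at a time, bumping the leftmost entry strictly greater than the inserted value down to the next row. The recording tableau Q records, in position (i, j), the step at which that cell was added to P.
  Insert 2 (step 1): P = [2];  Q = [1]
  Insert 1 (step 2): P = [1] / [2];  Q = [1] / [2]
  Insert 5 (step 3): P = [1, 5] / [2];  Q = [1, 3] / [2]
  Insert 6 (step 4): P = [1, 5, 6] / [2];  Q = [1, 3, 4] / [2]
  Insert 7 (step 5): P = [1, 5, 6, 7] / [2];  Q = [1, 3, 4, 5] / [2]
  Insert 8 (step 6): P = [1, 5, 6, 7, 8] / [2];  Q = [1, 3, 4, 5, 6] / [2]
  Insert 3 (step 7): P = [1, 3, 6, 7, 8] / [2, 5];  Q = [1, 3, 4, 5, 6] / [2, 7]
  Insert 4 (step 8): P = [1, 3, 4, 7, 8] / [2, 5, 6];  Q = [1, 3, 4, 5, 6] / [2, 7, 8]
Final shape: (5, 3).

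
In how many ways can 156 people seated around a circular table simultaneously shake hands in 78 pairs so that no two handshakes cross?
C_78 = 73745243611532458459690151854647329239335600

These noncrossing handshakes are counted by the Catalan number C_n = (1/(n + 1)) · C(2n, n). For n = 78: C_78 = (1/79) · C(156, 78) = 5825874245311064218315521996517139009907512400/79 = 73745243611532458459690151854647329239335600.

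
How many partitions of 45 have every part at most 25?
p(45, parts ≤ 25) = 87047

Use the recurrence p(n, m) = p(n, m−1) + p(n−m, m): either the largest part is < m (count p(n, m−1)) or the largest part is exactly m (remove one copy of m, count p(n−m, m)). With p(0, ·) = 1 this gives p(45, parts ≤ 25) = 87047. (By conjugating Young diagrams, this also counts partitions of 45 into at most 25 parts.)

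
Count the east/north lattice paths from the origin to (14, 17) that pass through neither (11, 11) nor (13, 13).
Number of paths = 175086197

Inclusion–exclusion. Total paths: C(31, 14) = 265182525. Through P₁: C(22, 11)·C(9, 3) = 59256288. Through P₂: C(26, 13)·C(5, 1) = 52003000. Since P₁ is strictly southwest of P₂, a monotone path through both must visit P₁ then P₂; paths through both = C(22, 11)·C(4, 2)·C(5, 1) = 21162960. Avoid both = 265182525 − 59256288 − 52003000 + 21162960 = 175086197.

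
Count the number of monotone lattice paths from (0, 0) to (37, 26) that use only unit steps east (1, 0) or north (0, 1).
Number of paths = 357174975294274221

A monotone lattice path from (0, 0) to (37, 26) consists of 37 east steps and 26 north steps in some order, so it is determined by which 37 of the 63 steps are east. The count is C(63, 37) = 357174975294274221.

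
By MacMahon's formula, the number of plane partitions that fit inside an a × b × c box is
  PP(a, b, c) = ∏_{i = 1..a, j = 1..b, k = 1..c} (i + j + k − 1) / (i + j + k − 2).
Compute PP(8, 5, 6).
PP(8, 5, 6) = 7997986868872

Evaluate the triple product over i = 1..8, j = 1..5, k = 1..6. The factors are (2/1) · (3/2) · (4/3) · (5/4) · (6/5) · (7/6) · (3/2) · (4/3) · … (240 factors total). The numerators and denominators telescope so the product is an integer; carrying out the multiplication exactly gives PP(8, 5, 6) = 7997986868872.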